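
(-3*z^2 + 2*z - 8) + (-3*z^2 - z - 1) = -6*z^2 + z - 9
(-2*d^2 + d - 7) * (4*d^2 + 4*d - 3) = -8*d^4 - 4*d^3 - 18*d^2 - 31*d + 21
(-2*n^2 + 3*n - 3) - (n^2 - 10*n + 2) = -3*n^2 + 13*n - 5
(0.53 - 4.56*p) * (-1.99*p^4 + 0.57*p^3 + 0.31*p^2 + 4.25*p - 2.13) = 9.0744*p^5 - 3.6539*p^4 - 1.1115*p^3 - 19.2157*p^2 + 11.9653*p - 1.1289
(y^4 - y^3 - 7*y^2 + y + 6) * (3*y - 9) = 3*y^5 - 12*y^4 - 12*y^3 + 66*y^2 + 9*y - 54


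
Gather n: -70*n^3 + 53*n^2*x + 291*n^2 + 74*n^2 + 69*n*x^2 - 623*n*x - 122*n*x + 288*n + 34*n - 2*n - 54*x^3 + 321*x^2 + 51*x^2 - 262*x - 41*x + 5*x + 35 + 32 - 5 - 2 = -70*n^3 + n^2*(53*x + 365) + n*(69*x^2 - 745*x + 320) - 54*x^3 + 372*x^2 - 298*x + 60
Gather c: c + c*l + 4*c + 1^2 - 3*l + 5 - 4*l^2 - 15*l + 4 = c*(l + 5) - 4*l^2 - 18*l + 10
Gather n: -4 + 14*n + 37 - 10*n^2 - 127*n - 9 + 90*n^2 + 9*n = 80*n^2 - 104*n + 24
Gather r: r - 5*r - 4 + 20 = 16 - 4*r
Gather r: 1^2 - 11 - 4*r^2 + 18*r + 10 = -4*r^2 + 18*r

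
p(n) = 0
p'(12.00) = 0.00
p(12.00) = 0.00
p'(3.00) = 0.00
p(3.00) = 0.00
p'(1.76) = 0.00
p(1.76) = 0.00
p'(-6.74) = 0.00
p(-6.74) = 0.00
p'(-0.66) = 0.00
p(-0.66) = 0.00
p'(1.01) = 0.00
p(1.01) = 0.00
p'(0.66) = 0.00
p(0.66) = 0.00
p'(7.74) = 0.00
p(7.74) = 0.00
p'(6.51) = 0.00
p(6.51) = 0.00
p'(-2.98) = 0.00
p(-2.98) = 0.00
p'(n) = 0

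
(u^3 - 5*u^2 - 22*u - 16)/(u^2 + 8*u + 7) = (u^2 - 6*u - 16)/(u + 7)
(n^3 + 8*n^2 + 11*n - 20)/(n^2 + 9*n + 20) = n - 1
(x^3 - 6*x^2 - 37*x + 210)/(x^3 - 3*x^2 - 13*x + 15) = (x^2 - x - 42)/(x^2 + 2*x - 3)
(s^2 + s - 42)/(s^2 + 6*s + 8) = (s^2 + s - 42)/(s^2 + 6*s + 8)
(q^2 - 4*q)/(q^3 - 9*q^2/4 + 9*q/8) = 8*(q - 4)/(8*q^2 - 18*q + 9)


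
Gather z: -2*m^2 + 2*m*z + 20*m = -2*m^2 + 2*m*z + 20*m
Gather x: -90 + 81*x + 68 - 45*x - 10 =36*x - 32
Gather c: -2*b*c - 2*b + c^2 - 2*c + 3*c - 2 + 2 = -2*b + c^2 + c*(1 - 2*b)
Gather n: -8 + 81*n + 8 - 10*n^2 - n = -10*n^2 + 80*n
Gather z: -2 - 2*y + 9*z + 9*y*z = -2*y + z*(9*y + 9) - 2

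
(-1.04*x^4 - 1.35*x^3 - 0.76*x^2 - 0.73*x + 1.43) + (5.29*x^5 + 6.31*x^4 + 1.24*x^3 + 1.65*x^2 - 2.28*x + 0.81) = 5.29*x^5 + 5.27*x^4 - 0.11*x^3 + 0.89*x^2 - 3.01*x + 2.24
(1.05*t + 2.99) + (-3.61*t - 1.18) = 1.81 - 2.56*t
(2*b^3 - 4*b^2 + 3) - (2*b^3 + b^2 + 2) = 1 - 5*b^2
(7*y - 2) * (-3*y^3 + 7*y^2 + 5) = -21*y^4 + 55*y^3 - 14*y^2 + 35*y - 10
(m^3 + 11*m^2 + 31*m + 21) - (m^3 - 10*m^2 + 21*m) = 21*m^2 + 10*m + 21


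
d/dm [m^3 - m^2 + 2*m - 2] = 3*m^2 - 2*m + 2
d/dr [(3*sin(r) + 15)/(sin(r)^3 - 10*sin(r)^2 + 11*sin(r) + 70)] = 3*(-2*sin(r)^3 - 5*sin(r)^2 + 100*sin(r) + 15)*cos(r)/(sin(r)^3 - 10*sin(r)^2 + 11*sin(r) + 70)^2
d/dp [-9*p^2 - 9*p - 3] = -18*p - 9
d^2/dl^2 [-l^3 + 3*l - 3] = -6*l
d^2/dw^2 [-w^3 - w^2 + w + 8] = -6*w - 2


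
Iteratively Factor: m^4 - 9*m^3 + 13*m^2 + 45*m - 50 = (m + 2)*(m^3 - 11*m^2 + 35*m - 25) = (m - 5)*(m + 2)*(m^2 - 6*m + 5) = (m - 5)^2*(m + 2)*(m - 1)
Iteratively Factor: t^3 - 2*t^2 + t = (t - 1)*(t^2 - t) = (t - 1)^2*(t)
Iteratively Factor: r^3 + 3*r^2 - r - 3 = (r + 3)*(r^2 - 1) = (r + 1)*(r + 3)*(r - 1)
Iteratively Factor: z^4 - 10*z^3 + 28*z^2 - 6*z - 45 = (z - 3)*(z^3 - 7*z^2 + 7*z + 15) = (z - 3)^2*(z^2 - 4*z - 5) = (z - 3)^2*(z + 1)*(z - 5)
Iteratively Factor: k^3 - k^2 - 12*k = (k)*(k^2 - k - 12) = k*(k + 3)*(k - 4)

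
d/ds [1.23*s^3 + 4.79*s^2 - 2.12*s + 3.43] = 3.69*s^2 + 9.58*s - 2.12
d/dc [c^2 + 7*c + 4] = 2*c + 7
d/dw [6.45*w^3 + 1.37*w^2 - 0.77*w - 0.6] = 19.35*w^2 + 2.74*w - 0.77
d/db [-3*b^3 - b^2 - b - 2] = -9*b^2 - 2*b - 1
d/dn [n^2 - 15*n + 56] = 2*n - 15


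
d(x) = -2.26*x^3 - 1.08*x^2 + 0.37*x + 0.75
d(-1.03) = 1.69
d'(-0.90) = -3.18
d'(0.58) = -3.16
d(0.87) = -1.23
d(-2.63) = 33.42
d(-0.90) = 1.19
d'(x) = -6.78*x^2 - 2.16*x + 0.37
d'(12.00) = -1001.87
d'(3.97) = -115.06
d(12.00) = -4055.61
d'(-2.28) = -29.95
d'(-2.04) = -23.44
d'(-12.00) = -950.03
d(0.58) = 0.16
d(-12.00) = 3746.07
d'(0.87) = -6.64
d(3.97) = -156.21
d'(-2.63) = -40.85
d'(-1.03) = -4.60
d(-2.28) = 21.08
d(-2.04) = 14.69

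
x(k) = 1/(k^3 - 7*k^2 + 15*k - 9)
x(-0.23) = -0.08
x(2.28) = 1.51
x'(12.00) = 0.00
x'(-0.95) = -0.03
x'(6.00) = -0.02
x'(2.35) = 4.10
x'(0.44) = -0.70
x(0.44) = -0.27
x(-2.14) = -0.01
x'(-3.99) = -0.00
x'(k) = (-3*k^2 + 14*k - 15)/(k^3 - 7*k^2 + 15*k - 9)^2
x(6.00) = 0.02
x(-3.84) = -0.00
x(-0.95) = -0.03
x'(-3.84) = -0.00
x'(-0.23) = -0.11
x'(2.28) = 3.01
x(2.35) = 1.75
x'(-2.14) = -0.01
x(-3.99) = -0.00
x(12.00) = 0.00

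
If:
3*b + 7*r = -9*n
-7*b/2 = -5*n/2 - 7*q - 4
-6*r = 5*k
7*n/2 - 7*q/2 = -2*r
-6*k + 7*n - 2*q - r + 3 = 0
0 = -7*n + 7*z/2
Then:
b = 9349/8465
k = 2016/1693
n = 3417/8465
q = -1383/8465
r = -1680/1693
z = 6834/8465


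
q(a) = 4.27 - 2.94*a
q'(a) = -2.94000000000000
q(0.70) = 2.21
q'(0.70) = -2.94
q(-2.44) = 11.44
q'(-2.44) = -2.94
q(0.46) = 2.92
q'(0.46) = -2.94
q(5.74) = -12.61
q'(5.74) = -2.94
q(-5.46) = 20.32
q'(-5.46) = -2.94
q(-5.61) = 20.76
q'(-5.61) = -2.94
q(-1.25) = 7.94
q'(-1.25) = -2.94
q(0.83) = 1.83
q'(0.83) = -2.94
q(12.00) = -31.01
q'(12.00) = -2.94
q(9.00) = -22.19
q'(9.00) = -2.94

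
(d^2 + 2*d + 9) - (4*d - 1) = d^2 - 2*d + 10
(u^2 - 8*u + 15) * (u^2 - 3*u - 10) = u^4 - 11*u^3 + 29*u^2 + 35*u - 150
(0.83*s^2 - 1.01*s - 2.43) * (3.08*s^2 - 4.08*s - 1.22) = 2.5564*s^4 - 6.4972*s^3 - 4.3762*s^2 + 11.1466*s + 2.9646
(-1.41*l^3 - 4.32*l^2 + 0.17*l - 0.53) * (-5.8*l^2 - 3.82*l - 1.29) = 8.178*l^5 + 30.4422*l^4 + 17.3353*l^3 + 7.9974*l^2 + 1.8053*l + 0.6837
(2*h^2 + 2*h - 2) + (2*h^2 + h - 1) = 4*h^2 + 3*h - 3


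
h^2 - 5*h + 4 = (h - 4)*(h - 1)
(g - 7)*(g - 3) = g^2 - 10*g + 21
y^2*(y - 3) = y^3 - 3*y^2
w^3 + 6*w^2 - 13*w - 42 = (w - 3)*(w + 2)*(w + 7)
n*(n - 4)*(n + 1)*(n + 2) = n^4 - n^3 - 10*n^2 - 8*n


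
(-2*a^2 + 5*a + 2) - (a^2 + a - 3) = -3*a^2 + 4*a + 5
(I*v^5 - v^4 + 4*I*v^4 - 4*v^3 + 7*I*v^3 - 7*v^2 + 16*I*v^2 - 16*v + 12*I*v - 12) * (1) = I*v^5 - v^4 + 4*I*v^4 - 4*v^3 + 7*I*v^3 - 7*v^2 + 16*I*v^2 - 16*v + 12*I*v - 12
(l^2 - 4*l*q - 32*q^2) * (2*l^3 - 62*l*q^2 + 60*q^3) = 2*l^5 - 8*l^4*q - 126*l^3*q^2 + 308*l^2*q^3 + 1744*l*q^4 - 1920*q^5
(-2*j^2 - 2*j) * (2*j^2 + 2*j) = -4*j^4 - 8*j^3 - 4*j^2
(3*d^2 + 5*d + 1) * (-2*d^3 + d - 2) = -6*d^5 - 10*d^4 + d^3 - d^2 - 9*d - 2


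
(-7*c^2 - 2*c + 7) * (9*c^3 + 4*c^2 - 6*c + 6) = -63*c^5 - 46*c^4 + 97*c^3 - 2*c^2 - 54*c + 42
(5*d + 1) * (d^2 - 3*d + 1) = 5*d^3 - 14*d^2 + 2*d + 1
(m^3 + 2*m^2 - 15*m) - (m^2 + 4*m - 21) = m^3 + m^2 - 19*m + 21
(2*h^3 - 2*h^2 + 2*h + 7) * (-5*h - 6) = -10*h^4 - 2*h^3 + 2*h^2 - 47*h - 42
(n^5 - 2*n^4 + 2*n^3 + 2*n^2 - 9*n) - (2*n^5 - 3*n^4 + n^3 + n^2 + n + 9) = -n^5 + n^4 + n^3 + n^2 - 10*n - 9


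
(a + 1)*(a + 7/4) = a^2 + 11*a/4 + 7/4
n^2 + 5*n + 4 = (n + 1)*(n + 4)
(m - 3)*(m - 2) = m^2 - 5*m + 6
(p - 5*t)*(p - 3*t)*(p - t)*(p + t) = p^4 - 8*p^3*t + 14*p^2*t^2 + 8*p*t^3 - 15*t^4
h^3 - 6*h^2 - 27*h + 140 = (h - 7)*(h - 4)*(h + 5)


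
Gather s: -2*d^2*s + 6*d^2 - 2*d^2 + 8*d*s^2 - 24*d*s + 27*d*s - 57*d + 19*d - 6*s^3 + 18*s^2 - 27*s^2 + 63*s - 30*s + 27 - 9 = 4*d^2 - 38*d - 6*s^3 + s^2*(8*d - 9) + s*(-2*d^2 + 3*d + 33) + 18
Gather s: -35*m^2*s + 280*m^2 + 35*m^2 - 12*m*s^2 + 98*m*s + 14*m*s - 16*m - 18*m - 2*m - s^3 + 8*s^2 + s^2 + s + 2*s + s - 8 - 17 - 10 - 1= 315*m^2 - 36*m - s^3 + s^2*(9 - 12*m) + s*(-35*m^2 + 112*m + 4) - 36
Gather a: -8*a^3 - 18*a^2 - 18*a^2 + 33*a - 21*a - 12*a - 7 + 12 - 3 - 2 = -8*a^3 - 36*a^2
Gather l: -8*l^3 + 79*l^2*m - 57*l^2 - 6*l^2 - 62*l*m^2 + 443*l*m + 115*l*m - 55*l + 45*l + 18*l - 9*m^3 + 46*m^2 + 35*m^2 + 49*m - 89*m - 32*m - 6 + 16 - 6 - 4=-8*l^3 + l^2*(79*m - 63) + l*(-62*m^2 + 558*m + 8) - 9*m^3 + 81*m^2 - 72*m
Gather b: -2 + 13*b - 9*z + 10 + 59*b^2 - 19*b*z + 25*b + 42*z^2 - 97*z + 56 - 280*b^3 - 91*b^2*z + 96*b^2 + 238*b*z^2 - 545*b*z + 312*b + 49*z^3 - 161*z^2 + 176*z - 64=-280*b^3 + b^2*(155 - 91*z) + b*(238*z^2 - 564*z + 350) + 49*z^3 - 119*z^2 + 70*z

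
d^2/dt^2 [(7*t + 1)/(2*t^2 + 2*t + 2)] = ((2*t + 1)^2*(7*t + 1) - (21*t + 8)*(t^2 + t + 1))/(t^2 + t + 1)^3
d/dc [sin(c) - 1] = cos(c)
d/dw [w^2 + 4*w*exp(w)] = 4*w*exp(w) + 2*w + 4*exp(w)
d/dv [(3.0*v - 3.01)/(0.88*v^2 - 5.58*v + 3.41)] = (-2.64*v^2 + 5.2976*v - 6.5658)/(0.7744*v^4 - 9.8208*v^3 + 37.138*v^2 - 38.0556*v + 11.6281)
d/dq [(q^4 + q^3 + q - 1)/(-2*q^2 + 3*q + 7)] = (-4*q^5 + 7*q^4 + 34*q^3 + 23*q^2 - 4*q + 10)/(4*q^4 - 12*q^3 - 19*q^2 + 42*q + 49)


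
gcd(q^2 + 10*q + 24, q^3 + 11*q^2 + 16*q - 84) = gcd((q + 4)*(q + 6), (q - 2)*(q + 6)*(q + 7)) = q + 6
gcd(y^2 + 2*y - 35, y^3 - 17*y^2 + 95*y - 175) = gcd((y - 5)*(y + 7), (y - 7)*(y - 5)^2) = y - 5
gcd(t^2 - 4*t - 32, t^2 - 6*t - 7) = 1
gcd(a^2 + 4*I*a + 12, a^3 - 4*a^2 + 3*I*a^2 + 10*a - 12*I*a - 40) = a - 2*I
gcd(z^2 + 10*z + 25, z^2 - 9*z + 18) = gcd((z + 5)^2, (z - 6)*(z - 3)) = 1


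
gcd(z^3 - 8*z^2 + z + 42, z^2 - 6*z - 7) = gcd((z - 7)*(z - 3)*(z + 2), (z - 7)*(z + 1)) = z - 7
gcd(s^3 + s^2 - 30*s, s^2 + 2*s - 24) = s + 6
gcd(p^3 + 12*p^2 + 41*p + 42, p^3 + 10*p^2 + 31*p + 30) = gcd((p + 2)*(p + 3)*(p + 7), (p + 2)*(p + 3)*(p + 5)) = p^2 + 5*p + 6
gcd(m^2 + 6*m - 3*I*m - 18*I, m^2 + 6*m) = m + 6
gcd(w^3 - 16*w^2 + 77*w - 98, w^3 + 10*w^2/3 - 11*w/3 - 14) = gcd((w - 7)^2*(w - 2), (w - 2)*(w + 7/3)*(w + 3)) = w - 2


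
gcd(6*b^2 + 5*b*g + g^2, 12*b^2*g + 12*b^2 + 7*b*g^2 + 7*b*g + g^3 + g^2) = 3*b + g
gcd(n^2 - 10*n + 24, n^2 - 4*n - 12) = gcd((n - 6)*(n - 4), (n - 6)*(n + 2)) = n - 6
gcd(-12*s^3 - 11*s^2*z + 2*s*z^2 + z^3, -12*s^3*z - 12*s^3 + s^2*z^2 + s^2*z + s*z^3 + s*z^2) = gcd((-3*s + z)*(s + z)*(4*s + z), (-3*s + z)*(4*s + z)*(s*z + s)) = -12*s^2 + s*z + z^2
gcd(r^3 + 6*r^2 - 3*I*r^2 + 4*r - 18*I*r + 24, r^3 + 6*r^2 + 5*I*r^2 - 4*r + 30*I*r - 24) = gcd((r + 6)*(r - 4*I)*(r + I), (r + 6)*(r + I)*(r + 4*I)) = r^2 + r*(6 + I) + 6*I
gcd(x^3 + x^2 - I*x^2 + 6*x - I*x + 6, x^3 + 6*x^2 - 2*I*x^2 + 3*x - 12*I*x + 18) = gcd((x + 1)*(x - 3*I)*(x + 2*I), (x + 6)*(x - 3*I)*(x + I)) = x - 3*I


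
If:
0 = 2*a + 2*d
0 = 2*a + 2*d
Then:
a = -d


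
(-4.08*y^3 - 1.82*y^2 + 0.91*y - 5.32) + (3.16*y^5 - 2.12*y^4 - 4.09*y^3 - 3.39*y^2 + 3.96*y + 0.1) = 3.16*y^5 - 2.12*y^4 - 8.17*y^3 - 5.21*y^2 + 4.87*y - 5.22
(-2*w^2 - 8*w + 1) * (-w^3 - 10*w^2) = 2*w^5 + 28*w^4 + 79*w^3 - 10*w^2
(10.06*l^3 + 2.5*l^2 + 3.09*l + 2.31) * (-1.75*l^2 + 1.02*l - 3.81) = -17.605*l^5 + 5.8862*l^4 - 41.1861*l^3 - 10.4157*l^2 - 9.4167*l - 8.8011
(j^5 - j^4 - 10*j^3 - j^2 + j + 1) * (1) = j^5 - j^4 - 10*j^3 - j^2 + j + 1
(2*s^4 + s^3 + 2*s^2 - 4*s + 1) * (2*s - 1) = 4*s^5 + 3*s^3 - 10*s^2 + 6*s - 1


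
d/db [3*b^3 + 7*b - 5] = 9*b^2 + 7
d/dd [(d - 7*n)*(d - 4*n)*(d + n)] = 3*d^2 - 20*d*n + 17*n^2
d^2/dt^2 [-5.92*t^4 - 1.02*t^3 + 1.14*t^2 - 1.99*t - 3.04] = -71.04*t^2 - 6.12*t + 2.28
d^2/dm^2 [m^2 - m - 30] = 2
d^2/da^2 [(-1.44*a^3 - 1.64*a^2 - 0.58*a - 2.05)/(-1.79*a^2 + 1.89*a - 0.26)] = (-1.4210854715202e-14*a^5 + 1.06581410364015e-14*a^4 + 23.76062*a^3 + 30.585198*a^2 - 42.647658*a + 13.529222)/(5.735339*a^6 - 18.167247*a^5 + 21.681375*a^4 - 12.028905*a^3 + 3.14925*a^2 - 0.383292*a + 0.017576)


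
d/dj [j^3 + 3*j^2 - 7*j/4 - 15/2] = 3*j^2 + 6*j - 7/4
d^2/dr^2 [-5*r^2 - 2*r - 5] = -10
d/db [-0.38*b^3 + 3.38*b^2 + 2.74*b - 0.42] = -1.14*b^2 + 6.76*b + 2.74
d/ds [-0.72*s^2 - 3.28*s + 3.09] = -1.44*s - 3.28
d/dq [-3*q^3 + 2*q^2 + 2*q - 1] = -9*q^2 + 4*q + 2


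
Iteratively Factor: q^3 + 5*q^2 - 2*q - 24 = (q + 4)*(q^2 + q - 6) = (q + 3)*(q + 4)*(q - 2)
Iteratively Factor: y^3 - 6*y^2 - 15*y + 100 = (y - 5)*(y^2 - y - 20) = (y - 5)^2*(y + 4)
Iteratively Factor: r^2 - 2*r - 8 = (r + 2)*(r - 4)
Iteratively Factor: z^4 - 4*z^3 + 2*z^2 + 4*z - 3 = (z + 1)*(z^3 - 5*z^2 + 7*z - 3) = (z - 3)*(z + 1)*(z^2 - 2*z + 1) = (z - 3)*(z - 1)*(z + 1)*(z - 1)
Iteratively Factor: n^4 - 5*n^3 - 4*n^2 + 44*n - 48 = (n + 3)*(n^3 - 8*n^2 + 20*n - 16) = (n - 2)*(n + 3)*(n^2 - 6*n + 8) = (n - 2)^2*(n + 3)*(n - 4)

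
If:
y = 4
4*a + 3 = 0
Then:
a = -3/4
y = 4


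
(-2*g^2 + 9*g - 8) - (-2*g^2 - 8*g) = 17*g - 8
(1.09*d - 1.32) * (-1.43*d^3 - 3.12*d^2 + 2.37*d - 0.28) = -1.5587*d^4 - 1.5132*d^3 + 6.7017*d^2 - 3.4336*d + 0.3696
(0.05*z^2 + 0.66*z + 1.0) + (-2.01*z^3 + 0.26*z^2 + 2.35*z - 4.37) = -2.01*z^3 + 0.31*z^2 + 3.01*z - 3.37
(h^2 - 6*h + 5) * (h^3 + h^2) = h^5 - 5*h^4 - h^3 + 5*h^2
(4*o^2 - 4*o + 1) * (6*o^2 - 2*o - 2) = 24*o^4 - 32*o^3 + 6*o^2 + 6*o - 2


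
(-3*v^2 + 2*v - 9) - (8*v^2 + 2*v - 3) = -11*v^2 - 6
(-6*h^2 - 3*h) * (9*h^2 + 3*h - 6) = -54*h^4 - 45*h^3 + 27*h^2 + 18*h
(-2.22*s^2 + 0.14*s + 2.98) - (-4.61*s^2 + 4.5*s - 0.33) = 2.39*s^2 - 4.36*s + 3.31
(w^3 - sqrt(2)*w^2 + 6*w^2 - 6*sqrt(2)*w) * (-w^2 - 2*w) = -w^5 - 8*w^4 + sqrt(2)*w^4 - 12*w^3 + 8*sqrt(2)*w^3 + 12*sqrt(2)*w^2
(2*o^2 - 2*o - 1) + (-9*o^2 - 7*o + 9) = -7*o^2 - 9*o + 8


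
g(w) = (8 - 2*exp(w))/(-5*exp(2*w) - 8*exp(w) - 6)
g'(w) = (8 - 2*exp(w))*(10*exp(2*w) + 8*exp(w))/(-5*exp(2*w) - 8*exp(w) - 6)^2 - 2*exp(w)/(-5*exp(2*w) - 8*exp(w) - 6) = (-10*exp(2*w) + 80*exp(w) + 76)*exp(w)/(25*exp(4*w) + 80*exp(3*w) + 124*exp(2*w) + 96*exp(w) + 36)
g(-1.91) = -1.06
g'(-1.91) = 0.24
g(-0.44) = -0.51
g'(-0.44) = 0.45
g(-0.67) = -0.61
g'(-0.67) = 0.45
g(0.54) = -0.13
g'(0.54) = 0.27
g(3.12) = 0.01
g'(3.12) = -0.01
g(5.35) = 0.00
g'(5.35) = -0.00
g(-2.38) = -1.15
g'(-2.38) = 0.17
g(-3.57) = -1.28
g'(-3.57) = 0.06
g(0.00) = -0.32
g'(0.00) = 0.40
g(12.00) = 0.00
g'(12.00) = 0.00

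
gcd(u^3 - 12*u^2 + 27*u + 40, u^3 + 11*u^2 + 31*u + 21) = u + 1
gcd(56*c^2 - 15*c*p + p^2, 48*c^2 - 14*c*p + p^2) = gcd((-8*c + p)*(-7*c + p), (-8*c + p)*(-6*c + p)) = -8*c + p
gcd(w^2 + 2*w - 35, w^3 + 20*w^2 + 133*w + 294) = w + 7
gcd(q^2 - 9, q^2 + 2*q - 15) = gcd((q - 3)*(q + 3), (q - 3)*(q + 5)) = q - 3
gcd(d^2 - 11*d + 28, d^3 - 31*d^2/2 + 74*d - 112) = d - 4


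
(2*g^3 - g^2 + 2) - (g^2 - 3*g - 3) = 2*g^3 - 2*g^2 + 3*g + 5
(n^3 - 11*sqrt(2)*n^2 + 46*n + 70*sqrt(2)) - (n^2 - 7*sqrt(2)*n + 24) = n^3 - 11*sqrt(2)*n^2 - n^2 + 7*sqrt(2)*n + 46*n - 24 + 70*sqrt(2)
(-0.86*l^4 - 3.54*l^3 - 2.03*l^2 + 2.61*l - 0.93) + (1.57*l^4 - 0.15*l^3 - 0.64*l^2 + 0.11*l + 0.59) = 0.71*l^4 - 3.69*l^3 - 2.67*l^2 + 2.72*l - 0.34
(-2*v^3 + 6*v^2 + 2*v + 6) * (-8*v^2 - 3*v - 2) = 16*v^5 - 42*v^4 - 30*v^3 - 66*v^2 - 22*v - 12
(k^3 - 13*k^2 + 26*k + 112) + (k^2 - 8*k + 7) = k^3 - 12*k^2 + 18*k + 119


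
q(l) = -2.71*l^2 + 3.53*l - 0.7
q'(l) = 3.53 - 5.42*l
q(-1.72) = -14.79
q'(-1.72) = 12.85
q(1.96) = -4.19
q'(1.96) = -7.09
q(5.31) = -58.37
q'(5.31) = -25.25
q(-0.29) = -1.95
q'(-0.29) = 5.10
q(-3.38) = -43.59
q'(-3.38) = 21.85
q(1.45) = -1.28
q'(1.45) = -4.33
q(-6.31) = -130.88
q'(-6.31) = 37.73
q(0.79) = 0.40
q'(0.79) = -0.75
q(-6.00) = -119.44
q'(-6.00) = 36.05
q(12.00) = -348.58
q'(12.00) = -61.51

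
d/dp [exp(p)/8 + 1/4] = exp(p)/8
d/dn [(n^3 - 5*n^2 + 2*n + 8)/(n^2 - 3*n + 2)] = (n^2 - 2*n + 7)/(n^2 - 2*n + 1)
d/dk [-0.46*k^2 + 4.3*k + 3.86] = 4.3 - 0.92*k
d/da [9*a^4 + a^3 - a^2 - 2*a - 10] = 36*a^3 + 3*a^2 - 2*a - 2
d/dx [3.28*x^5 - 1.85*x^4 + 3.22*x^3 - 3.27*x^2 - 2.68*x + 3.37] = 16.4*x^4 - 7.4*x^3 + 9.66*x^2 - 6.54*x - 2.68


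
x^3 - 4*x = x*(x - 2)*(x + 2)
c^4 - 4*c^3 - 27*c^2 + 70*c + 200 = (c - 5)^2*(c + 2)*(c + 4)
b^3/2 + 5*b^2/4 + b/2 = b*(b/2 + 1)*(b + 1/2)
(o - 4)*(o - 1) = o^2 - 5*o + 4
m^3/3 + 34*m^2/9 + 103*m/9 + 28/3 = (m/3 + 1)*(m + 4/3)*(m + 7)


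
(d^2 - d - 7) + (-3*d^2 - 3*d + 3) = -2*d^2 - 4*d - 4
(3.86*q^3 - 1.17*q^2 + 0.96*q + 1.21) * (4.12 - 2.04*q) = -7.8744*q^4 + 18.29*q^3 - 6.7788*q^2 + 1.4868*q + 4.9852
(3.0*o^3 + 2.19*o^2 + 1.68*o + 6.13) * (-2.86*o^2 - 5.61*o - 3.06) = -8.58*o^5 - 23.0934*o^4 - 26.2707*o^3 - 33.658*o^2 - 39.5301*o - 18.7578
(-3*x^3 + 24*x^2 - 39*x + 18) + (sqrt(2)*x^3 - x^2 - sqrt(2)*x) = -3*x^3 + sqrt(2)*x^3 + 23*x^2 - 39*x - sqrt(2)*x + 18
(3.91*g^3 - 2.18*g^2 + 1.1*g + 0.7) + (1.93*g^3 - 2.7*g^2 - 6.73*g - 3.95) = 5.84*g^3 - 4.88*g^2 - 5.63*g - 3.25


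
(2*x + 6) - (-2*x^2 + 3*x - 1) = 2*x^2 - x + 7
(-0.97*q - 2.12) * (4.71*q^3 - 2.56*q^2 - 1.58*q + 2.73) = -4.5687*q^4 - 7.502*q^3 + 6.9598*q^2 + 0.7015*q - 5.7876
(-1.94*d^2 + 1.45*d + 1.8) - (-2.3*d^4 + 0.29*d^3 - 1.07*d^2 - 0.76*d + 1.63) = 2.3*d^4 - 0.29*d^3 - 0.87*d^2 + 2.21*d + 0.17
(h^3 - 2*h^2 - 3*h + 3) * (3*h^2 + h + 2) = 3*h^5 - 5*h^4 - 9*h^3 + 2*h^2 - 3*h + 6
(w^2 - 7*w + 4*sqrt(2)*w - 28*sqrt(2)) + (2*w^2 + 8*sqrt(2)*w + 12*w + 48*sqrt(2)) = 3*w^2 + 5*w + 12*sqrt(2)*w + 20*sqrt(2)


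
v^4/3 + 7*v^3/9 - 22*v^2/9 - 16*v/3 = v*(v/3 + 1)*(v - 8/3)*(v + 2)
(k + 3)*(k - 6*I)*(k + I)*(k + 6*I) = k^4 + 3*k^3 + I*k^3 + 36*k^2 + 3*I*k^2 + 108*k + 36*I*k + 108*I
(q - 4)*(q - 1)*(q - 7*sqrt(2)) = q^3 - 7*sqrt(2)*q^2 - 5*q^2 + 4*q + 35*sqrt(2)*q - 28*sqrt(2)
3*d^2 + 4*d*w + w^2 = (d + w)*(3*d + w)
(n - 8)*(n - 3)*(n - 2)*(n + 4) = n^4 - 9*n^3 - 6*n^2 + 136*n - 192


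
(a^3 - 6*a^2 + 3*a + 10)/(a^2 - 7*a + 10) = a + 1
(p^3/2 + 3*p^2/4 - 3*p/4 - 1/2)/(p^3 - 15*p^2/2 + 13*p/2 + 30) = (2*p^3 + 3*p^2 - 3*p - 2)/(2*(2*p^3 - 15*p^2 + 13*p + 60))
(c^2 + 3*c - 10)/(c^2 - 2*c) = (c + 5)/c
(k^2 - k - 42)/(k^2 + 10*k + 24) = (k - 7)/(k + 4)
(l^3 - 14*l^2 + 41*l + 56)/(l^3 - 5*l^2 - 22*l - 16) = (l - 7)/(l + 2)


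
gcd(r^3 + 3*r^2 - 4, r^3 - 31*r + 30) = r - 1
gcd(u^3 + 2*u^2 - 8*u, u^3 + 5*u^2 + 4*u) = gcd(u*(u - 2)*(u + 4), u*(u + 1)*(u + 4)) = u^2 + 4*u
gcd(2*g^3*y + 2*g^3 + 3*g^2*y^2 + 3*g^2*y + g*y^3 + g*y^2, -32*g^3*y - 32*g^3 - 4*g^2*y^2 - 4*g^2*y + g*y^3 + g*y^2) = g*y + g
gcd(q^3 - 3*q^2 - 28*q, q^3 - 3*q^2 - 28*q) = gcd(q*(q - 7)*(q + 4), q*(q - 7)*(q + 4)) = q^3 - 3*q^2 - 28*q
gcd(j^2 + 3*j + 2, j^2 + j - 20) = 1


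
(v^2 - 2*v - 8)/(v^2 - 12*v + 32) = (v + 2)/(v - 8)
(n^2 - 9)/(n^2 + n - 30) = (n^2 - 9)/(n^2 + n - 30)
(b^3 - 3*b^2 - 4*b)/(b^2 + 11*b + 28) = b*(b^2 - 3*b - 4)/(b^2 + 11*b + 28)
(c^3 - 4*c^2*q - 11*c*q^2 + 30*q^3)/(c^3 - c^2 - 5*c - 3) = (-c^3 + 4*c^2*q + 11*c*q^2 - 30*q^3)/(-c^3 + c^2 + 5*c + 3)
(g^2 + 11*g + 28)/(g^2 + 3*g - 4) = (g + 7)/(g - 1)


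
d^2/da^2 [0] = 0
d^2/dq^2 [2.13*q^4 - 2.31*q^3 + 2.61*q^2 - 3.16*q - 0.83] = 25.56*q^2 - 13.86*q + 5.22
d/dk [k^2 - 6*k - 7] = 2*k - 6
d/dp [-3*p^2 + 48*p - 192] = 48 - 6*p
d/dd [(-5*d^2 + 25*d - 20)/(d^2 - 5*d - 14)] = 90*(2*d - 5)/(-d^2 + 5*d + 14)^2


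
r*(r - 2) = r^2 - 2*r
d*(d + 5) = d^2 + 5*d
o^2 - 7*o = o*(o - 7)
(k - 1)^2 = k^2 - 2*k + 1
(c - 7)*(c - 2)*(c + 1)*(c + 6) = c^4 - 2*c^3 - 43*c^2 + 44*c + 84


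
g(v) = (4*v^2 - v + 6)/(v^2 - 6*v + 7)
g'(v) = (6 - 2*v)*(4*v^2 - v + 6)/(v^2 - 6*v + 7)^2 + (8*v - 1)/(v^2 - 6*v + 7) = (-23*v^2 + 44*v + 29)/(v^4 - 12*v^3 + 50*v^2 - 84*v + 49)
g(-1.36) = 0.87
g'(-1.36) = -0.25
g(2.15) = -17.49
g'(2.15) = 10.59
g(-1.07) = 0.80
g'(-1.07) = -0.21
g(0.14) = 0.96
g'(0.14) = 0.91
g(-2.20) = 1.10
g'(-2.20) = -0.29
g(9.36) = 9.03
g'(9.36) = -1.06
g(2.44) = -16.23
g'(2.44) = -0.20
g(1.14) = 6.89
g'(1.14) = 23.13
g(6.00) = 20.57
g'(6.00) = -10.92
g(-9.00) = 2.39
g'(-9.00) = -0.11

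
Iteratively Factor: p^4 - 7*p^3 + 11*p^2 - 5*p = (p)*(p^3 - 7*p^2 + 11*p - 5) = p*(p - 1)*(p^2 - 6*p + 5) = p*(p - 5)*(p - 1)*(p - 1)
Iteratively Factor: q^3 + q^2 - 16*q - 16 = (q + 1)*(q^2 - 16) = (q + 1)*(q + 4)*(q - 4)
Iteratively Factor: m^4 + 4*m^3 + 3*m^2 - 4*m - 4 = (m - 1)*(m^3 + 5*m^2 + 8*m + 4) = (m - 1)*(m + 2)*(m^2 + 3*m + 2) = (m - 1)*(m + 2)^2*(m + 1)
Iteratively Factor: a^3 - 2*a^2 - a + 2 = (a + 1)*(a^2 - 3*a + 2) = (a - 2)*(a + 1)*(a - 1)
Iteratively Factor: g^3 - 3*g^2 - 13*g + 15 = (g - 1)*(g^2 - 2*g - 15) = (g - 1)*(g + 3)*(g - 5)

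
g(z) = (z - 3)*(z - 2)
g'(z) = 2*z - 5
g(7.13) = 21.19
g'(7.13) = 9.26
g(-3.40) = 34.56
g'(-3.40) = -11.80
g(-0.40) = 8.16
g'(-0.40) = -5.80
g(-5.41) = 62.32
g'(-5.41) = -15.82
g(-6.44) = 79.67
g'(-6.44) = -17.88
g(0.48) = 3.83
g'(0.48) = -4.04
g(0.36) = 4.33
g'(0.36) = -4.28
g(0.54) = 3.59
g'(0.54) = -3.92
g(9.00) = 42.00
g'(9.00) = 13.00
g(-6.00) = 72.00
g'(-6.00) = -17.00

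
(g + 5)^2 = g^2 + 10*g + 25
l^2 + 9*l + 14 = (l + 2)*(l + 7)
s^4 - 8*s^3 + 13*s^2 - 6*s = s*(s - 6)*(s - 1)^2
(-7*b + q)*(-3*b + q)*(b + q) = 21*b^3 + 11*b^2*q - 9*b*q^2 + q^3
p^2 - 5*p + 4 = (p - 4)*(p - 1)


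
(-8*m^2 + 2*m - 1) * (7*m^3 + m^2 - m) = -56*m^5 + 6*m^4 + 3*m^3 - 3*m^2 + m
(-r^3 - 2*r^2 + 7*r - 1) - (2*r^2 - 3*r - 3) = -r^3 - 4*r^2 + 10*r + 2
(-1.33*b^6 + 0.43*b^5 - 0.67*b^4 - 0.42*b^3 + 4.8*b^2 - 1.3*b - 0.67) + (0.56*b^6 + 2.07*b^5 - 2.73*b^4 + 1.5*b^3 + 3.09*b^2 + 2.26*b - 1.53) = -0.77*b^6 + 2.5*b^5 - 3.4*b^4 + 1.08*b^3 + 7.89*b^2 + 0.96*b - 2.2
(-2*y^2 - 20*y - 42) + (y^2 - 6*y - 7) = -y^2 - 26*y - 49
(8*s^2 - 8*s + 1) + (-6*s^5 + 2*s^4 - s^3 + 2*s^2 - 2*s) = -6*s^5 + 2*s^4 - s^3 + 10*s^2 - 10*s + 1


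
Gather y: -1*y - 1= -y - 1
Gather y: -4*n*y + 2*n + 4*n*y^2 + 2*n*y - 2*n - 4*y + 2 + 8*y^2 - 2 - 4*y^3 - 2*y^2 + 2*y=-4*y^3 + y^2*(4*n + 6) + y*(-2*n - 2)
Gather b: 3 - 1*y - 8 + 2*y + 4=y - 1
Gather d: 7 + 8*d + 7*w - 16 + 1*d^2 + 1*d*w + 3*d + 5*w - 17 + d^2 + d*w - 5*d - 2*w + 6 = 2*d^2 + d*(2*w + 6) + 10*w - 20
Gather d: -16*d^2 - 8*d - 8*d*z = -16*d^2 + d*(-8*z - 8)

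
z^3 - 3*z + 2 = (z - 1)^2*(z + 2)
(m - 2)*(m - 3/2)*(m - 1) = m^3 - 9*m^2/2 + 13*m/2 - 3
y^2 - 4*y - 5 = (y - 5)*(y + 1)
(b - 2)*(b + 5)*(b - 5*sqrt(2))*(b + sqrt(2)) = b^4 - 4*sqrt(2)*b^3 + 3*b^3 - 20*b^2 - 12*sqrt(2)*b^2 - 30*b + 40*sqrt(2)*b + 100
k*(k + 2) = k^2 + 2*k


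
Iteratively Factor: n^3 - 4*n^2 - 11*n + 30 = (n + 3)*(n^2 - 7*n + 10) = (n - 2)*(n + 3)*(n - 5)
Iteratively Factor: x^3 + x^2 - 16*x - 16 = (x + 4)*(x^2 - 3*x - 4) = (x + 1)*(x + 4)*(x - 4)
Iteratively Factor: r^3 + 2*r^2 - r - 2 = (r + 2)*(r^2 - 1) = (r - 1)*(r + 2)*(r + 1)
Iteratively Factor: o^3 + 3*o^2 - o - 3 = (o + 1)*(o^2 + 2*o - 3) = (o - 1)*(o + 1)*(o + 3)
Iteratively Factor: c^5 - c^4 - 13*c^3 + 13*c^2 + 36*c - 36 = (c + 2)*(c^4 - 3*c^3 - 7*c^2 + 27*c - 18) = (c - 2)*(c + 2)*(c^3 - c^2 - 9*c + 9) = (c - 2)*(c + 2)*(c + 3)*(c^2 - 4*c + 3) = (c - 3)*(c - 2)*(c + 2)*(c + 3)*(c - 1)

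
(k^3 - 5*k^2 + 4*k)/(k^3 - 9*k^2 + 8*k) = (k - 4)/(k - 8)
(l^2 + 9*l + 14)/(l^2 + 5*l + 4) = (l^2 + 9*l + 14)/(l^2 + 5*l + 4)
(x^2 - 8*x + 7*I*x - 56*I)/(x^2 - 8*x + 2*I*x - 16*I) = (x + 7*I)/(x + 2*I)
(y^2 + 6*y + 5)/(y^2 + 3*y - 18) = (y^2 + 6*y + 5)/(y^2 + 3*y - 18)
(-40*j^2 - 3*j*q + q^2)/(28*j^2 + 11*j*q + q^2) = (-40*j^2 - 3*j*q + q^2)/(28*j^2 + 11*j*q + q^2)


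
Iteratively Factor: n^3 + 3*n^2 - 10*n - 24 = (n - 3)*(n^2 + 6*n + 8) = (n - 3)*(n + 4)*(n + 2)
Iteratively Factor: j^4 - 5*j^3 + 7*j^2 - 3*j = (j - 3)*(j^3 - 2*j^2 + j) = j*(j - 3)*(j^2 - 2*j + 1) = j*(j - 3)*(j - 1)*(j - 1)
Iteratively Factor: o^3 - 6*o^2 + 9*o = (o - 3)*(o^2 - 3*o) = o*(o - 3)*(o - 3)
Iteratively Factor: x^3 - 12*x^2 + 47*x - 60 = (x - 3)*(x^2 - 9*x + 20) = (x - 4)*(x - 3)*(x - 5)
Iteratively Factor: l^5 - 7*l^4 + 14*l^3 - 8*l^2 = (l)*(l^4 - 7*l^3 + 14*l^2 - 8*l) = l*(l - 1)*(l^3 - 6*l^2 + 8*l) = l^2*(l - 1)*(l^2 - 6*l + 8) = l^2*(l - 2)*(l - 1)*(l - 4)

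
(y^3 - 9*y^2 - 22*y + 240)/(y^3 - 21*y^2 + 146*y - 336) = (y + 5)/(y - 7)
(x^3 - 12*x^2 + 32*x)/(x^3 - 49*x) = (x^2 - 12*x + 32)/(x^2 - 49)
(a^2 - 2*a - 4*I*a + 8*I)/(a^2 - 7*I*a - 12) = (a - 2)/(a - 3*I)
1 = 1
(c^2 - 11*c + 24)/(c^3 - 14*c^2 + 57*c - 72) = 1/(c - 3)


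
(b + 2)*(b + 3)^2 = b^3 + 8*b^2 + 21*b + 18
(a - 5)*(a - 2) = a^2 - 7*a + 10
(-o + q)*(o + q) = -o^2 + q^2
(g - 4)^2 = g^2 - 8*g + 16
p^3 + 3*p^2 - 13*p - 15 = (p - 3)*(p + 1)*(p + 5)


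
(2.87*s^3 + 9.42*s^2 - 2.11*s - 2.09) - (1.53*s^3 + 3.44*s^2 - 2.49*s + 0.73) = 1.34*s^3 + 5.98*s^2 + 0.38*s - 2.82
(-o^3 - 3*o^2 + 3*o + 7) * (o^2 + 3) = -o^5 - 3*o^4 - 2*o^2 + 9*o + 21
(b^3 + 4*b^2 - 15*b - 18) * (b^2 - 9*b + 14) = b^5 - 5*b^4 - 37*b^3 + 173*b^2 - 48*b - 252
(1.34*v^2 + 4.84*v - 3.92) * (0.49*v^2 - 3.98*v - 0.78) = 0.6566*v^4 - 2.9616*v^3 - 22.2292*v^2 + 11.8264*v + 3.0576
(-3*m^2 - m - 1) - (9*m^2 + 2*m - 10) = -12*m^2 - 3*m + 9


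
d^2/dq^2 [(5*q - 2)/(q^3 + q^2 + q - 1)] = 2*(15*q^5 + 3*q^4 - 16*q^3 + 18*q^2 + 3*q + 1)/(q^9 + 3*q^8 + 6*q^7 + 4*q^6 - 6*q^4 - 2*q^3 + 3*q - 1)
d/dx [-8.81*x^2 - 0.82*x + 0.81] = -17.62*x - 0.82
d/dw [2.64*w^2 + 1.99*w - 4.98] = 5.28*w + 1.99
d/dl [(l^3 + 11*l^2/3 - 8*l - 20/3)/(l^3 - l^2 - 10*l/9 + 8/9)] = 6*(-63*l^4 + 186*l^3 + 143*l^2 - 92*l - 196)/(81*l^6 - 162*l^5 - 99*l^4 + 324*l^3 - 44*l^2 - 160*l + 64)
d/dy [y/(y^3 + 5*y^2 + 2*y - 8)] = (y^3 + 5*y^2 - y*(3*y^2 + 10*y + 2) + 2*y - 8)/(y^3 + 5*y^2 + 2*y - 8)^2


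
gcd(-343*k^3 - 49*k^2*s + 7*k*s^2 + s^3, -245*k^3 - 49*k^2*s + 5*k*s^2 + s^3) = -49*k^2 + s^2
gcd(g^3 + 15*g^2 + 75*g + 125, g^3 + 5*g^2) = g + 5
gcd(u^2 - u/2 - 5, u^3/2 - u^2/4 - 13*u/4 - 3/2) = u + 2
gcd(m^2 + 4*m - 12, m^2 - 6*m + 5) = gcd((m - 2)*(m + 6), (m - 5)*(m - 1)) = 1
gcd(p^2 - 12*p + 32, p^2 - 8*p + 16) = p - 4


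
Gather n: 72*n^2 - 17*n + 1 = 72*n^2 - 17*n + 1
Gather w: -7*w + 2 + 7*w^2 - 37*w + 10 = 7*w^2 - 44*w + 12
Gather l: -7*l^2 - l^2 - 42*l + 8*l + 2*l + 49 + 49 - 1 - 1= -8*l^2 - 32*l + 96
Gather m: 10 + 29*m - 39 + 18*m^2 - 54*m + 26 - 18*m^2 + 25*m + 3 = 0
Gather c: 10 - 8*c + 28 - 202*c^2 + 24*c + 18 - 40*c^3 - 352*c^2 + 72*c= -40*c^3 - 554*c^2 + 88*c + 56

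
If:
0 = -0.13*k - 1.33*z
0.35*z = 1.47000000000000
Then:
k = -42.97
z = 4.20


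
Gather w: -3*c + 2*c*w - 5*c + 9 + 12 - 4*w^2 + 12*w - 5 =-8*c - 4*w^2 + w*(2*c + 12) + 16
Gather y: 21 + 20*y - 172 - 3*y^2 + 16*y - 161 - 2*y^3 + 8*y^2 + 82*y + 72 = -2*y^3 + 5*y^2 + 118*y - 240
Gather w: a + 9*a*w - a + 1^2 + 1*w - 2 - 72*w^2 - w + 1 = 9*a*w - 72*w^2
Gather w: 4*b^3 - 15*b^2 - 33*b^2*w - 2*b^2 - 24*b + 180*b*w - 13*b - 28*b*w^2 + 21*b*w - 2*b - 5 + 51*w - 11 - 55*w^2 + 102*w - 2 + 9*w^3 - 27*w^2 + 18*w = 4*b^3 - 17*b^2 - 39*b + 9*w^3 + w^2*(-28*b - 82) + w*(-33*b^2 + 201*b + 171) - 18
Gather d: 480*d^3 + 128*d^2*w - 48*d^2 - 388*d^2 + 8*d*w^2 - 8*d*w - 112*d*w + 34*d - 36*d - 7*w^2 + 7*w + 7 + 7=480*d^3 + d^2*(128*w - 436) + d*(8*w^2 - 120*w - 2) - 7*w^2 + 7*w + 14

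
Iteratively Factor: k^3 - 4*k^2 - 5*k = (k - 5)*(k^2 + k) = k*(k - 5)*(k + 1)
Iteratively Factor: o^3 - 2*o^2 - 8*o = (o)*(o^2 - 2*o - 8) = o*(o - 4)*(o + 2)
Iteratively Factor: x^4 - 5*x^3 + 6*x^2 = (x)*(x^3 - 5*x^2 + 6*x) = x*(x - 3)*(x^2 - 2*x) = x*(x - 3)*(x - 2)*(x)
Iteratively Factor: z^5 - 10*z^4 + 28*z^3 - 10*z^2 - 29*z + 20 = (z - 1)*(z^4 - 9*z^3 + 19*z^2 + 9*z - 20) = (z - 5)*(z - 1)*(z^3 - 4*z^2 - z + 4) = (z - 5)*(z - 1)*(z + 1)*(z^2 - 5*z + 4) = (z - 5)*(z - 4)*(z - 1)*(z + 1)*(z - 1)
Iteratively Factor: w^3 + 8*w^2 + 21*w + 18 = (w + 3)*(w^2 + 5*w + 6) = (w + 3)^2*(w + 2)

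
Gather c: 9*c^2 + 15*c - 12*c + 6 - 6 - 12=9*c^2 + 3*c - 12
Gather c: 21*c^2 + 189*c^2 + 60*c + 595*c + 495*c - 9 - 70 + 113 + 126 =210*c^2 + 1150*c + 160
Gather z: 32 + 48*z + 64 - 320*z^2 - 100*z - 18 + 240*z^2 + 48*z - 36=-80*z^2 - 4*z + 42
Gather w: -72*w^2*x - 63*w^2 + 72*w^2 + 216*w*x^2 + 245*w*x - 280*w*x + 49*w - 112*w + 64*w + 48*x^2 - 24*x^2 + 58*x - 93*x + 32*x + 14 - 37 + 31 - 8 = w^2*(9 - 72*x) + w*(216*x^2 - 35*x + 1) + 24*x^2 - 3*x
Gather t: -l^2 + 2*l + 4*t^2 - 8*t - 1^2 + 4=-l^2 + 2*l + 4*t^2 - 8*t + 3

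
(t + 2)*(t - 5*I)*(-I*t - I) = -I*t^3 - 5*t^2 - 3*I*t^2 - 15*t - 2*I*t - 10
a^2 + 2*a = a*(a + 2)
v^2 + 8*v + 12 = (v + 2)*(v + 6)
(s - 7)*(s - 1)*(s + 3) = s^3 - 5*s^2 - 17*s + 21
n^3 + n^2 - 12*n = n*(n - 3)*(n + 4)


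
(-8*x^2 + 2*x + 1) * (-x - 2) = 8*x^3 + 14*x^2 - 5*x - 2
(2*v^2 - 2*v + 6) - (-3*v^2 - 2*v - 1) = 5*v^2 + 7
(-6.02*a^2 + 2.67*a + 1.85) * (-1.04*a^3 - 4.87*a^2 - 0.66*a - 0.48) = 6.2608*a^5 + 26.5406*a^4 - 10.9537*a^3 - 7.8821*a^2 - 2.5026*a - 0.888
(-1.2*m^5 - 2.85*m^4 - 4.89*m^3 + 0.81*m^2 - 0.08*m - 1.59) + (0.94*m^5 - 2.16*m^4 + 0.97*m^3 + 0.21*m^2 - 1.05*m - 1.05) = -0.26*m^5 - 5.01*m^4 - 3.92*m^3 + 1.02*m^2 - 1.13*m - 2.64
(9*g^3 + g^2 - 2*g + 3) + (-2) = 9*g^3 + g^2 - 2*g + 1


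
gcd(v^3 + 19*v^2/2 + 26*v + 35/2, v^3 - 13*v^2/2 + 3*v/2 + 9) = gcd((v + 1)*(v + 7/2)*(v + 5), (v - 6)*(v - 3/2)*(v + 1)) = v + 1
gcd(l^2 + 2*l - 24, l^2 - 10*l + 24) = l - 4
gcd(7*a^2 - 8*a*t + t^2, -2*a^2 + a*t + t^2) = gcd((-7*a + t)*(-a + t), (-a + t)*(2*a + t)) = -a + t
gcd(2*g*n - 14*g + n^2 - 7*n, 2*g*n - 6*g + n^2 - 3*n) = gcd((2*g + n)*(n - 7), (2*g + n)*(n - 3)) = 2*g + n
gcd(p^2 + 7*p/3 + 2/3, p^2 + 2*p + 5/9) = p + 1/3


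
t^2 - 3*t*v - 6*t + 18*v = (t - 6)*(t - 3*v)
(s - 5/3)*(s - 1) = s^2 - 8*s/3 + 5/3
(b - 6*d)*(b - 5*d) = b^2 - 11*b*d + 30*d^2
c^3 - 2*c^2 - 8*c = c*(c - 4)*(c + 2)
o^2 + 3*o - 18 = (o - 3)*(o + 6)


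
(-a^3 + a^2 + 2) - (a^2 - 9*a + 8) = -a^3 + 9*a - 6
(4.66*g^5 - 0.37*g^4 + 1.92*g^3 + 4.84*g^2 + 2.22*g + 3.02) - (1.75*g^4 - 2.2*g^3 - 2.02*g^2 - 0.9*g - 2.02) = 4.66*g^5 - 2.12*g^4 + 4.12*g^3 + 6.86*g^2 + 3.12*g + 5.04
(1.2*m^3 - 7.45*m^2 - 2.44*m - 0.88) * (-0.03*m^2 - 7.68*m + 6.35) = -0.036*m^5 - 8.9925*m^4 + 64.9092*m^3 - 28.5419*m^2 - 8.7356*m - 5.588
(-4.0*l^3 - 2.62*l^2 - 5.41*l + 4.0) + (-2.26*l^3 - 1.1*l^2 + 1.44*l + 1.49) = -6.26*l^3 - 3.72*l^2 - 3.97*l + 5.49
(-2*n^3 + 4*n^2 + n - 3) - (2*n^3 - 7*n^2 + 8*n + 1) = -4*n^3 + 11*n^2 - 7*n - 4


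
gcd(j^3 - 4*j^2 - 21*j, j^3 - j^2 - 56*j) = j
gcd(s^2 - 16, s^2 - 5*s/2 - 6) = s - 4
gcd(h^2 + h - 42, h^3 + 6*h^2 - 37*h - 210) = h^2 + h - 42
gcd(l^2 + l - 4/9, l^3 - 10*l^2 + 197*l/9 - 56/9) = l - 1/3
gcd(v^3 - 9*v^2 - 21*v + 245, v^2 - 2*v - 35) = v^2 - 2*v - 35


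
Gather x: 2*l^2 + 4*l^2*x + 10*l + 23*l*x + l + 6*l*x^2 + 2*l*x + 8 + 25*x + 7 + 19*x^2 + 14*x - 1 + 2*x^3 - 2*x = 2*l^2 + 11*l + 2*x^3 + x^2*(6*l + 19) + x*(4*l^2 + 25*l + 37) + 14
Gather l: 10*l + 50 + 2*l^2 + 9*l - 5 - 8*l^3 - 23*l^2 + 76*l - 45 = -8*l^3 - 21*l^2 + 95*l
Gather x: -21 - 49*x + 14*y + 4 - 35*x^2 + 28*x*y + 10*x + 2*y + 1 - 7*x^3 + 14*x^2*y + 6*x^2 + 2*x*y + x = -7*x^3 + x^2*(14*y - 29) + x*(30*y - 38) + 16*y - 16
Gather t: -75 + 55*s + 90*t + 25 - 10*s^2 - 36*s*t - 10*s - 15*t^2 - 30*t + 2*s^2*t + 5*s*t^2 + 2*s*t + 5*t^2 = -10*s^2 + 45*s + t^2*(5*s - 10) + t*(2*s^2 - 34*s + 60) - 50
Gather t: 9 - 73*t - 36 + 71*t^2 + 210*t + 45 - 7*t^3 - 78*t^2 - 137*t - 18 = -7*t^3 - 7*t^2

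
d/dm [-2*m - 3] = -2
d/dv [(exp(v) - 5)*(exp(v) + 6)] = (2*exp(v) + 1)*exp(v)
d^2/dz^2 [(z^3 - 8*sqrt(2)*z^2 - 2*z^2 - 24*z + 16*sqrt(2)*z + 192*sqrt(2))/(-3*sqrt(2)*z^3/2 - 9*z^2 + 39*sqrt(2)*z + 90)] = 4*(2*z^6 + 11*sqrt(2)*z^6 - 48*sqrt(2)*z^5 - 6*z^5 - 492*sqrt(2)*z^4 - 132*z^4 - 4408*z^3 - 128*sqrt(2)*z^3 - 4680*z^2 + 10908*sqrt(2)*z^2 - 8640*sqrt(2)*z + 62856*z - 168672*sqrt(2) + 28560)/(3*(sqrt(2)*z^9 + 18*z^8 - 24*sqrt(2)*z^7 - 1008*z^6 - 456*sqrt(2)*z^5 + 18288*z^4 + 15904*sqrt(2)*z^3 - 89280*z^2 - 140400*sqrt(2)*z - 108000))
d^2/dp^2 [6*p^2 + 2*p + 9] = 12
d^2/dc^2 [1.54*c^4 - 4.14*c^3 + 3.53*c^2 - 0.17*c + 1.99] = 18.48*c^2 - 24.84*c + 7.06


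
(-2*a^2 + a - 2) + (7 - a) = 5 - 2*a^2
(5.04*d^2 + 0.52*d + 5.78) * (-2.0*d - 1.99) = -10.08*d^3 - 11.0696*d^2 - 12.5948*d - 11.5022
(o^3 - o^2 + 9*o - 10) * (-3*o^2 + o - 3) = -3*o^5 + 4*o^4 - 31*o^3 + 42*o^2 - 37*o + 30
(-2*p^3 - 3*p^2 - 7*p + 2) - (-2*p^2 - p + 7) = -2*p^3 - p^2 - 6*p - 5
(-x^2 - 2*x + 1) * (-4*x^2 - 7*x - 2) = 4*x^4 + 15*x^3 + 12*x^2 - 3*x - 2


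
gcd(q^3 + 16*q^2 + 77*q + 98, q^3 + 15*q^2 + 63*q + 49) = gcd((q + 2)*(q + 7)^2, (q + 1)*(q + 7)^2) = q^2 + 14*q + 49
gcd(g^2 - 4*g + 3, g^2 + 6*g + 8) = 1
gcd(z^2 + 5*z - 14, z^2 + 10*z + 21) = z + 7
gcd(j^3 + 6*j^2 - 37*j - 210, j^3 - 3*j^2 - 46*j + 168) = j^2 + j - 42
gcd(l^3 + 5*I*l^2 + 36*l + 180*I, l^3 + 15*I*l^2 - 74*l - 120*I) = l^2 + 11*I*l - 30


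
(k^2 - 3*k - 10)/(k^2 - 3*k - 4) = (-k^2 + 3*k + 10)/(-k^2 + 3*k + 4)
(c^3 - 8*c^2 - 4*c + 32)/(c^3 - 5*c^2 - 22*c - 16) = (c - 2)/(c + 1)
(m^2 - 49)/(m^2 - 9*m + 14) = (m + 7)/(m - 2)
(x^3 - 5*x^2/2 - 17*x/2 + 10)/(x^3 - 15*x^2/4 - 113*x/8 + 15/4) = 4*(x^2 - 5*x + 4)/(4*x^2 - 25*x + 6)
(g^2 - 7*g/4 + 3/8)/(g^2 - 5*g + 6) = (8*g^2 - 14*g + 3)/(8*(g^2 - 5*g + 6))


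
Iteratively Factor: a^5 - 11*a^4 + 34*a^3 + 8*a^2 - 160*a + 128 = (a - 4)*(a^4 - 7*a^3 + 6*a^2 + 32*a - 32) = (a - 4)*(a - 1)*(a^3 - 6*a^2 + 32) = (a - 4)^2*(a - 1)*(a^2 - 2*a - 8) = (a - 4)^2*(a - 1)*(a + 2)*(a - 4)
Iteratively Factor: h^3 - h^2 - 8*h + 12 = (h + 3)*(h^2 - 4*h + 4) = (h - 2)*(h + 3)*(h - 2)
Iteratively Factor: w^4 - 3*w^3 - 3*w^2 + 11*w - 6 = (w + 2)*(w^3 - 5*w^2 + 7*w - 3) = (w - 1)*(w + 2)*(w^2 - 4*w + 3) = (w - 1)^2*(w + 2)*(w - 3)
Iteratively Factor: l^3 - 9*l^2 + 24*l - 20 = (l - 5)*(l^2 - 4*l + 4) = (l - 5)*(l - 2)*(l - 2)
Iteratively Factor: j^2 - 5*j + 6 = (j - 2)*(j - 3)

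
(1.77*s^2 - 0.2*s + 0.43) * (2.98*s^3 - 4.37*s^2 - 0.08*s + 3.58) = 5.2746*s^5 - 8.3309*s^4 + 2.0138*s^3 + 4.4735*s^2 - 0.7504*s + 1.5394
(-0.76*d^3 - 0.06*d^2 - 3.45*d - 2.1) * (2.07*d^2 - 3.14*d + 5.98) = -1.5732*d^5 + 2.2622*d^4 - 11.4979*d^3 + 6.1272*d^2 - 14.037*d - 12.558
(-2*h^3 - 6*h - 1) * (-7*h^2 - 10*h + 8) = 14*h^5 + 20*h^4 + 26*h^3 + 67*h^2 - 38*h - 8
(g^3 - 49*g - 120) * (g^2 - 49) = g^5 - 98*g^3 - 120*g^2 + 2401*g + 5880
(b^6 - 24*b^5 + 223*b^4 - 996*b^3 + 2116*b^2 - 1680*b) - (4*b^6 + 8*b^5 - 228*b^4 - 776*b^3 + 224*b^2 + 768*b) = -3*b^6 - 32*b^5 + 451*b^4 - 220*b^3 + 1892*b^2 - 2448*b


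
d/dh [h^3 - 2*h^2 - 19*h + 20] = 3*h^2 - 4*h - 19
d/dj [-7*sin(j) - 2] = -7*cos(j)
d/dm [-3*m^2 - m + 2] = -6*m - 1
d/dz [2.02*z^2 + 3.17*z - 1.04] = 4.04*z + 3.17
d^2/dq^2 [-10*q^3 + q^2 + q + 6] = 2 - 60*q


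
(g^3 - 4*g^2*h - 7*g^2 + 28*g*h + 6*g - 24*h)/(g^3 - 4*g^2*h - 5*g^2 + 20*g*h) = (g^2 - 7*g + 6)/(g*(g - 5))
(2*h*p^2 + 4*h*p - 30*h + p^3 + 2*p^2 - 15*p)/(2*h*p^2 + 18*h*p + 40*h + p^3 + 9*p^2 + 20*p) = (p - 3)/(p + 4)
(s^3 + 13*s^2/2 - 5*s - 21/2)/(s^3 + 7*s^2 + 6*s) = (2*s^2 + 11*s - 21)/(2*s*(s + 6))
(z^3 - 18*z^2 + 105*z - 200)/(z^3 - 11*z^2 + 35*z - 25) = (z - 8)/(z - 1)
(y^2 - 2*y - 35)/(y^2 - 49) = (y + 5)/(y + 7)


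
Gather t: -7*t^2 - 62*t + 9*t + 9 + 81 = -7*t^2 - 53*t + 90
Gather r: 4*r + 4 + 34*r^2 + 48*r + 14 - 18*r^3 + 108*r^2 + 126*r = -18*r^3 + 142*r^2 + 178*r + 18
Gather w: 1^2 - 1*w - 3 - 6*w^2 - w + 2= -6*w^2 - 2*w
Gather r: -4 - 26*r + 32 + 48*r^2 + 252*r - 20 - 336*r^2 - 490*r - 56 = -288*r^2 - 264*r - 48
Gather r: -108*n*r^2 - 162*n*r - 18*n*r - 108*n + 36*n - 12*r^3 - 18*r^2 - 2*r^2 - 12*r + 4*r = -72*n - 12*r^3 + r^2*(-108*n - 20) + r*(-180*n - 8)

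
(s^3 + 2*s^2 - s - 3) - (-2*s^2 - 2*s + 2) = s^3 + 4*s^2 + s - 5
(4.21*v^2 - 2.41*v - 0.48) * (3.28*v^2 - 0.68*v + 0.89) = 13.8088*v^4 - 10.7676*v^3 + 3.8113*v^2 - 1.8185*v - 0.4272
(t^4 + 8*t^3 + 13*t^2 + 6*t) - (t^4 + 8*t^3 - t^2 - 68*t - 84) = 14*t^2 + 74*t + 84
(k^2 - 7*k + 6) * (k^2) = k^4 - 7*k^3 + 6*k^2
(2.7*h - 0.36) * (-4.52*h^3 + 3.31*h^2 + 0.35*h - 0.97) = -12.204*h^4 + 10.5642*h^3 - 0.2466*h^2 - 2.745*h + 0.3492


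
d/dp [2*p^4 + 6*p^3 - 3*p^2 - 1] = 2*p*(4*p^2 + 9*p - 3)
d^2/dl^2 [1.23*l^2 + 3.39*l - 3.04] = 2.46000000000000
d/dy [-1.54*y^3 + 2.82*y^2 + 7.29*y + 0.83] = -4.62*y^2 + 5.64*y + 7.29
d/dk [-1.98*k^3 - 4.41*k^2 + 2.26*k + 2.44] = -5.94*k^2 - 8.82*k + 2.26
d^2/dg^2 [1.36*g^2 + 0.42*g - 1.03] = 2.72000000000000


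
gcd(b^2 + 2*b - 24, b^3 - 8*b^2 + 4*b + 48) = b - 4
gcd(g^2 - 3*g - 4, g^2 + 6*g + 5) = g + 1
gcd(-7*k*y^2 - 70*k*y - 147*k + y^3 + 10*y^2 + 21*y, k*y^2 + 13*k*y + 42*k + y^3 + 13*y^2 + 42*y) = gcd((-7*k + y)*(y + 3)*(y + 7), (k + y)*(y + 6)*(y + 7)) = y + 7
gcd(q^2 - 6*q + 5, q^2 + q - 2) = q - 1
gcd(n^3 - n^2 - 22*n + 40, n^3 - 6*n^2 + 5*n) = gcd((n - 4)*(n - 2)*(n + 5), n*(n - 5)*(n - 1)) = 1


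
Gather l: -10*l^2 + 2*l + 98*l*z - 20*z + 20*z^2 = -10*l^2 + l*(98*z + 2) + 20*z^2 - 20*z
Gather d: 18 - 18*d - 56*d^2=-56*d^2 - 18*d + 18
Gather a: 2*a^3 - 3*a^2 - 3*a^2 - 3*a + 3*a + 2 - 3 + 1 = 2*a^3 - 6*a^2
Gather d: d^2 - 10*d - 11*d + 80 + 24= d^2 - 21*d + 104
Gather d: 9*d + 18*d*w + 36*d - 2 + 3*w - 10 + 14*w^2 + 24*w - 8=d*(18*w + 45) + 14*w^2 + 27*w - 20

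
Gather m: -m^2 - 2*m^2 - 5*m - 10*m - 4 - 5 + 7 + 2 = -3*m^2 - 15*m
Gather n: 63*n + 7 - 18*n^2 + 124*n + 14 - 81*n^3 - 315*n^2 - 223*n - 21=-81*n^3 - 333*n^2 - 36*n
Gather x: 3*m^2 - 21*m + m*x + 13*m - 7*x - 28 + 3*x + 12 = 3*m^2 - 8*m + x*(m - 4) - 16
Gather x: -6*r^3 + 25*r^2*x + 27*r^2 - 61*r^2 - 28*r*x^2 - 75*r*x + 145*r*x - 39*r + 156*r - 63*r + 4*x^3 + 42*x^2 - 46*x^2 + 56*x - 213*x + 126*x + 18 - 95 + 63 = -6*r^3 - 34*r^2 + 54*r + 4*x^3 + x^2*(-28*r - 4) + x*(25*r^2 + 70*r - 31) - 14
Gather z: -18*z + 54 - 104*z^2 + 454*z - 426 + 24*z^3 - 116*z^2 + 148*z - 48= 24*z^3 - 220*z^2 + 584*z - 420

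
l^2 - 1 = (l - 1)*(l + 1)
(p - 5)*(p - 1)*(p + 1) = p^3 - 5*p^2 - p + 5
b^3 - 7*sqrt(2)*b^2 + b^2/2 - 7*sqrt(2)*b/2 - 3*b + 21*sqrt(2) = (b - 3/2)*(b + 2)*(b - 7*sqrt(2))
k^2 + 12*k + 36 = (k + 6)^2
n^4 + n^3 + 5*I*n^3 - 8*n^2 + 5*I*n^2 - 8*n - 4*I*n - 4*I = (n + 1)*(n + I)*(n + 2*I)^2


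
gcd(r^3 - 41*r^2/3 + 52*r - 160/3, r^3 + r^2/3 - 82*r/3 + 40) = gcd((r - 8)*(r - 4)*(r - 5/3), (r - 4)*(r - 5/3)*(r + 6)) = r^2 - 17*r/3 + 20/3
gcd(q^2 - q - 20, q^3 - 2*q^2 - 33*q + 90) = q - 5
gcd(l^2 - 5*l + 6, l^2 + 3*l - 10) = l - 2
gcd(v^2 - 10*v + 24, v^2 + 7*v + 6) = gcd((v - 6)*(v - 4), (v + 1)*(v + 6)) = 1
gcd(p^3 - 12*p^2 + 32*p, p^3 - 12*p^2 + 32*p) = p^3 - 12*p^2 + 32*p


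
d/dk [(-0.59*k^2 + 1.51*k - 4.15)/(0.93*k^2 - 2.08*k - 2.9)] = (-0.1771*k^2 + 11.141*k - 13.011)/(0.8649*k^4 - 3.8688*k^3 - 1.0676*k^2 + 12.064*k + 8.41)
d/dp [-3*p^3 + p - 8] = 1 - 9*p^2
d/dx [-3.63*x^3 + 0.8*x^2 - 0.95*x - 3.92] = -10.89*x^2 + 1.6*x - 0.95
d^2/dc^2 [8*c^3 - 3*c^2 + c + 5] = 48*c - 6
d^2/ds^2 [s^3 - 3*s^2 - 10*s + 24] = 6*s - 6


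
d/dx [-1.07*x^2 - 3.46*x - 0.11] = -2.14*x - 3.46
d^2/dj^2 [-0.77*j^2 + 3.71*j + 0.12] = -1.54000000000000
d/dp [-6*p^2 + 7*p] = 7 - 12*p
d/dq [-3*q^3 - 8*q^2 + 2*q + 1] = -9*q^2 - 16*q + 2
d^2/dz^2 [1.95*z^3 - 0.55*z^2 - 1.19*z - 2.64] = 11.7*z - 1.1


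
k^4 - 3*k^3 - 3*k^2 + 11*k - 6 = (k - 3)*(k - 1)^2*(k + 2)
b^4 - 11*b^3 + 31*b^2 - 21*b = b*(b - 7)*(b - 3)*(b - 1)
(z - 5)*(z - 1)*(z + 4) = z^3 - 2*z^2 - 19*z + 20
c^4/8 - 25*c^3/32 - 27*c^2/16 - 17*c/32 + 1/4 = (c/4 + 1/4)*(c/2 + 1/2)*(c - 8)*(c - 1/4)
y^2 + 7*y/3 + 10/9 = (y + 2/3)*(y + 5/3)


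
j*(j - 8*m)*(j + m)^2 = j^4 - 6*j^3*m - 15*j^2*m^2 - 8*j*m^3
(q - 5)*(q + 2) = q^2 - 3*q - 10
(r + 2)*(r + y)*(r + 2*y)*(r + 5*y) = r^4 + 8*r^3*y + 2*r^3 + 17*r^2*y^2 + 16*r^2*y + 10*r*y^3 + 34*r*y^2 + 20*y^3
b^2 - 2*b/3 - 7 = (b - 3)*(b + 7/3)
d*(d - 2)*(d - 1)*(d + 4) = d^4 + d^3 - 10*d^2 + 8*d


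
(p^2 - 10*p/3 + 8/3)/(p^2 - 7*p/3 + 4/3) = (p - 2)/(p - 1)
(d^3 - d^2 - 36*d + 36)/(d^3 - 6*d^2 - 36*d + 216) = (d - 1)/(d - 6)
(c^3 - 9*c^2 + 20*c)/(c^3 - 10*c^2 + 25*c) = (c - 4)/(c - 5)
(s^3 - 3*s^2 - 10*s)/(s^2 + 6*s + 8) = s*(s - 5)/(s + 4)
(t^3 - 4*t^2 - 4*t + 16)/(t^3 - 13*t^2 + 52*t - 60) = (t^2 - 2*t - 8)/(t^2 - 11*t + 30)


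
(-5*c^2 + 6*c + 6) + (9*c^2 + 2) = 4*c^2 + 6*c + 8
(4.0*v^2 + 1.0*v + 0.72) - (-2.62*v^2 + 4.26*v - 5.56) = 6.62*v^2 - 3.26*v + 6.28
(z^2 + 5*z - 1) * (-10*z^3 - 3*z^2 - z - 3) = -10*z^5 - 53*z^4 - 6*z^3 - 5*z^2 - 14*z + 3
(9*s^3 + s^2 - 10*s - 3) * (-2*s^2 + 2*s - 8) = -18*s^5 + 16*s^4 - 50*s^3 - 22*s^2 + 74*s + 24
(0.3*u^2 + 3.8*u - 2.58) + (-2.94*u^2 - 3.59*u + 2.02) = -2.64*u^2 + 0.21*u - 0.56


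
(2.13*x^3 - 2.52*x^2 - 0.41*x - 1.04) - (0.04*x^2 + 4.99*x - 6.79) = 2.13*x^3 - 2.56*x^2 - 5.4*x + 5.75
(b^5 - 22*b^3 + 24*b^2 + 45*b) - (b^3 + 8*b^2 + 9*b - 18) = b^5 - 23*b^3 + 16*b^2 + 36*b + 18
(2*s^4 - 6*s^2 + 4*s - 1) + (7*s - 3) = 2*s^4 - 6*s^2 + 11*s - 4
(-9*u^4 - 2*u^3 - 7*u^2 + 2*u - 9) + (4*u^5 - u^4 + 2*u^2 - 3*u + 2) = 4*u^5 - 10*u^4 - 2*u^3 - 5*u^2 - u - 7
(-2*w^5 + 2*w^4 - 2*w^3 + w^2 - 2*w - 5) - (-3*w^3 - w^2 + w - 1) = -2*w^5 + 2*w^4 + w^3 + 2*w^2 - 3*w - 4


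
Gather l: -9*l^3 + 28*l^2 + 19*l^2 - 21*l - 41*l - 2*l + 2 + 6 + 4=-9*l^3 + 47*l^2 - 64*l + 12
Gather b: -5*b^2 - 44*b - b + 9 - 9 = -5*b^2 - 45*b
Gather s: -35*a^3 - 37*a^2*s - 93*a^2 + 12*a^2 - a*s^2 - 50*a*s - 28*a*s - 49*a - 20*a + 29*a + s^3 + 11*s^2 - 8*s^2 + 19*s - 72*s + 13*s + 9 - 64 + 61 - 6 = -35*a^3 - 81*a^2 - 40*a + s^3 + s^2*(3 - a) + s*(-37*a^2 - 78*a - 40)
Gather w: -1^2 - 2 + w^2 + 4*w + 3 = w^2 + 4*w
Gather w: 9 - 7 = 2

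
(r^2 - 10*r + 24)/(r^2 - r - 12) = (r - 6)/(r + 3)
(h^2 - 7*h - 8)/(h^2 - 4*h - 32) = (h + 1)/(h + 4)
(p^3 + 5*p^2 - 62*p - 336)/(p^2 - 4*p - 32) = (p^2 + 13*p + 42)/(p + 4)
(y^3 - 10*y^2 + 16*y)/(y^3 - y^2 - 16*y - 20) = y*(-y^2 + 10*y - 16)/(-y^3 + y^2 + 16*y + 20)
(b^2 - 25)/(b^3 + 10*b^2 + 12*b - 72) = (b^2 - 25)/(b^3 + 10*b^2 + 12*b - 72)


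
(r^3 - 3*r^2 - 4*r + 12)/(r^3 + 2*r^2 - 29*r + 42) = (r + 2)/(r + 7)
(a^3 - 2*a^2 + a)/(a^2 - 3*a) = (a^2 - 2*a + 1)/(a - 3)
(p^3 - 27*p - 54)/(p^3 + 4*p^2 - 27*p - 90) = (p^2 - 3*p - 18)/(p^2 + p - 30)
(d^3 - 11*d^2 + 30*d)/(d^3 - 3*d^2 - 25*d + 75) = d*(d - 6)/(d^2 + 2*d - 15)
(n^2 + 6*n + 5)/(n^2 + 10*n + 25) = (n + 1)/(n + 5)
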